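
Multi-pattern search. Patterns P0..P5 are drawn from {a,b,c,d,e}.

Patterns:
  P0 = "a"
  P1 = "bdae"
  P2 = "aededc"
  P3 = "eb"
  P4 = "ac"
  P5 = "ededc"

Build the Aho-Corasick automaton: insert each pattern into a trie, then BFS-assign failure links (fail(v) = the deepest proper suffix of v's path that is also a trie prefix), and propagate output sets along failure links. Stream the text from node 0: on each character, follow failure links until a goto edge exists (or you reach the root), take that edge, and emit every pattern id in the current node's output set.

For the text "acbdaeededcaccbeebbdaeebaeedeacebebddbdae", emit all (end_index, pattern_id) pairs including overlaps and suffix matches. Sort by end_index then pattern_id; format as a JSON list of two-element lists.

Build automaton:
Trie (insert patterns):
  0='ε' goto a→1 b→2 e→11
  1='a' goto c→13 e→6  ←P0
  2='b' goto d→3
  3='bd' goto a→4
  4='bda' goto e→5
  5='bdae' goto ·  ←P1
  6='ae' goto d→7
  7='aed' goto e→8
  8='aede' goto d→9
  9='aeded' goto c→10
  10='aededc' goto ·  ←P2
  11='e' goto b→12 d→14
  12='eb' goto ·  ←P3
  13='ac' goto ·  ←P4
  14='ed' goto e→15
  15='ede' goto d→16
  16='eded' goto c→17
  17='ededc' goto ·  ←P5

Failure links (BFS by depth):
  n1('a'): parent n0 fail=0; on 'a' 0 → fail=0;  out {0}∪∅={0}
  n2('b'): parent n0 fail=0; on 'b' 0 → fail=0;  out ∅∪∅=∅
  n11('e'): parent n0 fail=0; on 'e' 0 → fail=0;  out ∅∪∅=∅
  n3('bd'): parent n2 fail=0; on 'd' 0 → fail=0;  out ∅∪∅=∅
  n6('ae'): parent n1 fail=0; on 'e' 0 → fail=11;  out ∅∪∅=∅
  n12('eb'): parent n11 fail=0; on 'b' 0 → fail=2;  out {3}∪∅={3}
  n13('ac'): parent n1 fail=0; on 'c' 0 → fail=0;  out {4}∪∅={4}
  n14('ed'): parent n11 fail=0; on 'd' 0 → fail=0;  out ∅∪∅=∅
  n4('bda'): parent n3 fail=0; on 'a' 0 → fail=1;  out ∅∪{0}={0}
  n7('aed'): parent n6 fail=11; on 'd' 11 → fail=14;  out ∅∪∅=∅
  n15('ede'): parent n14 fail=0; on 'e' 0 → fail=11;  out ∅∪∅=∅
  n5('bdae'): parent n4 fail=1; on 'e' 1 → fail=6;  out {1}∪∅={1}
  n8('aede'): parent n7 fail=14; on 'e' 14 → fail=15;  out ∅∪∅=∅
  n16('eded'): parent n15 fail=11; on 'd' 11 → fail=14;  out ∅∪∅=∅
  n9('aeded'): parent n8 fail=15; on 'd' 15 → fail=16;  out ∅∪∅=∅
  n17('ededc'): parent n16 fail=14; on 'c' 14→0 → fail=0;  out {5}∪∅={5}
  n10('aededc'): parent n9 fail=16; on 'c' 16 → fail=17;  out {2}∪{5}={2,5}

Text stream:
i=0 'a': node 0→1  emit P0@[0:0]
i=1 'c': node 1→13  emit P4@[0:1]
i=2 'b': node 13→2 (fail-walked)
i=3 'd': node 2→3
i=4 'a': node 3→4  emit P0@[4:4]
i=5 'e': node 4→5  emit P1@[2:5]
i=6 'e': node 5→11 (fail-walked)
i=7 'd': node 11→14
i=8 'e': node 14→15
i=9 'd': node 15→16
i=10 'c': node 16→17  emit P5@[6:10]
i=11 'a': node 17→1 (fail-walked)  emit P0@[11:11]
i=12 'c': node 1→13  emit P4@[11:12]
i=13 'c': node 13→0 (fail-walked)
i=14 'b': node 0→2
i=15 'e': node 2→11 (fail-walked)
i=16 'e': node 11→11 (fail-walked)
i=17 'b': node 11→12  emit P3@[16:17]
i=18 'b': node 12→2 (fail-walked)
i=19 'd': node 2→3
i=20 'a': node 3→4  emit P0@[20:20]
i=21 'e': node 4→5  emit P1@[18:21]
i=22 'e': node 5→11 (fail-walked)
i=23 'b': node 11→12  emit P3@[22:23]
i=24 'a': node 12→1 (fail-walked)  emit P0@[24:24]
i=25 'e': node 1→6
i=26 'e': node 6→11 (fail-walked)
i=27 'd': node 11→14
i=28 'e': node 14→15
i=29 'a': node 15→1 (fail-walked)  emit P0@[29:29]
i=30 'c': node 1→13  emit P4@[29:30]
i=31 'e': node 13→11 (fail-walked)
i=32 'b': node 11→12  emit P3@[31:32]
i=33 'e': node 12→11 (fail-walked)
i=34 'b': node 11→12  emit P3@[33:34]
i=35 'd': node 12→3 (fail-walked)
i=36 'd': node 3→0 (fail-walked)
i=37 'b': node 0→2
i=38 'd': node 2→3
i=39 'a': node 3→4  emit P0@[39:39]
i=40 'e': node 4→5  emit P1@[37:40]

All matches (sorted): [[0,0],[1,4],[4,0],[5,1],[10,5],[11,0],[12,4],[17,3],[20,0],[21,1],[23,3],[24,0],[29,0],[30,4],[32,3],[34,3],[39,0],[40,1]]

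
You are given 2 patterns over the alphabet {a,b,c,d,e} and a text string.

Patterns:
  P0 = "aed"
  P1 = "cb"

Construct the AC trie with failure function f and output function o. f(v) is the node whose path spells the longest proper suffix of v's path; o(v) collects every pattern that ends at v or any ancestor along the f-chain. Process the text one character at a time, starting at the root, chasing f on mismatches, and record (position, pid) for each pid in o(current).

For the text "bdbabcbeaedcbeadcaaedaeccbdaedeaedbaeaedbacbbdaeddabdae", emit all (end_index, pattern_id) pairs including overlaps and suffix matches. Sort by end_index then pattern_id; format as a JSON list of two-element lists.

Build automaton:
Trie nodes:
  n0 'ε': a→1 c→4
  n1 'a': e→2
  n2 'ae': d→3
  n3 'aed': ·  [P0 ends]
  n4 'c': b→5
  n5 'cb': ·  [P1 ends]

Failure links (BFS by depth):
  fail(1) 'a': from fail(0)=0 chase 'a': 0 ⇒ 0;  out=∅∪out(0)=∅
  fail(4) 'c': from fail(0)=0 chase 'c': 0 ⇒ 0;  out=∅∪out(0)=∅
  fail(2) 'ae': from fail(1)=0 chase 'e': 0 ⇒ 0;  out=∅∪out(0)=∅
  fail(5) 'cb': from fail(4)=0 chase 'b': 0 ⇒ 0;  out={1}∪out(0)={1}
  fail(3) 'aed': from fail(2)=0 chase 'd': 0 ⇒ 0;  out={0}∪out(0)={0}

Text stream:
pos 0 'b': at 0
pos 1 'd': at 0
pos 2 'b': at 0
pos 3 'a': at 1
pos 4 'b': at 0 (fail-walked)
pos 5 'c': at 4
pos 6 'b': at 5  emit P1@[5:6]
pos 7 'e': at 0 (fail-walked)
pos 8 'a': at 1
pos 9 'e': at 2
pos 10 'd': at 3  emit P0@[8:10]
pos 11 'c': at 4 (fail-walked)
pos 12 'b': at 5  emit P1@[11:12]
pos 13 'e': at 0 (fail-walked)
pos 14 'a': at 1
pos 15 'd': at 0 (fail-walked)
pos 16 'c': at 4
pos 17 'a': at 1 (fail-walked)
pos 18 'a': at 1 (fail-walked)
pos 19 'e': at 2
pos 20 'd': at 3  emit P0@[18:20]
pos 21 'a': at 1 (fail-walked)
pos 22 'e': at 2
pos 23 'c': at 4 (fail-walked)
pos 24 'c': at 4 (fail-walked)
pos 25 'b': at 5  emit P1@[24:25]
pos 26 'd': at 0 (fail-walked)
pos 27 'a': at 1
pos 28 'e': at 2
pos 29 'd': at 3  emit P0@[27:29]
pos 30 'e': at 0 (fail-walked)
pos 31 'a': at 1
pos 32 'e': at 2
pos 33 'd': at 3  emit P0@[31:33]
pos 34 'b': at 0 (fail-walked)
pos 35 'a': at 1
pos 36 'e': at 2
pos 37 'a': at 1 (fail-walked)
pos 38 'e': at 2
pos 39 'd': at 3  emit P0@[37:39]
pos 40 'b': at 0 (fail-walked)
pos 41 'a': at 1
pos 42 'c': at 4 (fail-walked)
pos 43 'b': at 5  emit P1@[42:43]
pos 44 'b': at 0 (fail-walked)
pos 45 'd': at 0
pos 46 'a': at 1
pos 47 'e': at 2
pos 48 'd': at 3  emit P0@[46:48]
pos 49 'd': at 0 (fail-walked)
pos 50 'a': at 1
pos 51 'b': at 0 (fail-walked)
pos 52 'd': at 0
pos 53 'a': at 1
pos 54 'e': at 2

All matches (sorted): [[6,1],[10,0],[12,1],[20,0],[25,1],[29,0],[33,0],[39,0],[43,1],[48,0]]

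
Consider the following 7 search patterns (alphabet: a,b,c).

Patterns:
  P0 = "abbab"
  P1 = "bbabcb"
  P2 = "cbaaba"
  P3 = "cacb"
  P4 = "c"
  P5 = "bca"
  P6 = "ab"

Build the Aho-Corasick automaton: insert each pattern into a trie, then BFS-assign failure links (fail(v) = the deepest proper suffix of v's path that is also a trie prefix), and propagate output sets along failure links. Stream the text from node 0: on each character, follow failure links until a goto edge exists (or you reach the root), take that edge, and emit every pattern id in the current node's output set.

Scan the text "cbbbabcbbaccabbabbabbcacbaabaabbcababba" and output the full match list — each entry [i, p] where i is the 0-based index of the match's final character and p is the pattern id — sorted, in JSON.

Build:
Trie nodes:
  n0 'ε': a→1 b→6 c→12
  n1 'a': b→2
  n2 'ab': b→3  ←P6
  n3 'abb': a→4
  n4 'abba': b→5
  n5 'abbab': ·  ←P0
  n6 'b': b→7 c→21
  n7 'bb': a→8
  n8 'bba': b→9
  n9 'bbab': c→10
  n10 'bbabc': b→11
  n11 'bbabcb': ·  ←P1
  n12 'c': a→18 b→13  ←P4
  n13 'cb': a→14
  n14 'cba': a→15
  n15 'cbaa': b→16
  n16 'cbaab': a→17
  n17 'cbaaba': ·  ←P2
  n18 'ca': c→19
  n19 'cac': b→20
  n20 'cacb': ·  ←P3
  n21 'bc': a→22
  n22 'bca': ·  ←P5

Failure links (BFS by depth):
  n1('a'): parent n0 fail=0; on 'a' 0 → fail=0;  out ∅∪∅=∅
  n6('b'): parent n0 fail=0; on 'b' 0 → fail=0;  out ∅∪∅=∅
  n12('c'): parent n0 fail=0; on 'c' 0 → fail=0;  out {4}∪∅={4}
  n2('ab'): parent n1 fail=0; on 'b' 0 → fail=6;  out {6}∪∅={6}
  n7('bb'): parent n6 fail=0; on 'b' 0 → fail=6;  out ∅∪∅=∅
  n13('cb'): parent n12 fail=0; on 'b' 0 → fail=6;  out ∅∪∅=∅
  n18('ca'): parent n12 fail=0; on 'a' 0 → fail=1;  out ∅∪∅=∅
  n21('bc'): parent n6 fail=0; on 'c' 0 → fail=12;  out ∅∪{4}={4}
  n3('abb'): parent n2 fail=6; on 'b' 6 → fail=7;  out ∅∪∅=∅
  n8('bba'): parent n7 fail=6; on 'a' 6→0 → fail=1;  out ∅∪∅=∅
  n14('cba'): parent n13 fail=6; on 'a' 6→0 → fail=1;  out ∅∪∅=∅
  n19('cac'): parent n18 fail=1; on 'c' 1→0 → fail=12;  out ∅∪{4}={4}
  n22('bca'): parent n21 fail=12; on 'a' 12 → fail=18;  out {5}∪∅={5}
  n4('abba'): parent n3 fail=7; on 'a' 7 → fail=8;  out ∅∪∅=∅
  n9('bbab'): parent n8 fail=1; on 'b' 1 → fail=2;  out ∅∪{6}={6}
  n15('cbaa'): parent n14 fail=1; on 'a' 1→0 → fail=1;  out ∅∪∅=∅
  n20('cacb'): parent n19 fail=12; on 'b' 12 → fail=13;  out {3}∪∅={3}
  n5('abbab'): parent n4 fail=8; on 'b' 8 → fail=9;  out {0}∪{6}={0,6}
  n10('bbabc'): parent n9 fail=2; on 'c' 2→6 → fail=21;  out ∅∪{4}={4}
  n16('cbaab'): parent n15 fail=1; on 'b' 1 → fail=2;  out ∅∪{6}={6}
  n11('bbabcb'): parent n10 fail=21; on 'b' 21→12 → fail=13;  out {1}∪∅={1}
  n17('cbaaba'): parent n16 fail=2; on 'a' 2→6→0 → fail=1;  out {2}∪∅={2}

Scan:
i=0 'c': node 0→12  → match P4@[0:0]
i=1 'b': node 12→13
i=2 'b': node 13→7 (fail-walked)
i=3 'b': node 7→7 (fail-walked)
i=4 'a': node 7→8
i=5 'b': node 8→9  → match P6@[4:5]
i=6 'c': node 9→10  → match P4@[6:6]
i=7 'b': node 10→11  → match P1@[2:7]
i=8 'b': node 11→7 (fail-walked)
i=9 'a': node 7→8
i=10 'c': node 8→12 (fail-walked)  → match P4@[10:10]
i=11 'c': node 12→12 (fail-walked)  → match P4@[11:11]
i=12 'a': node 12→18
i=13 'b': node 18→2 (fail-walked)  → match P6@[12:13]
i=14 'b': node 2→3
i=15 'a': node 3→4
i=16 'b': node 4→5  → match P0@[12:16],P6@[15:16]
i=17 'b': node 5→3 (fail-walked)
i=18 'a': node 3→4
i=19 'b': node 4→5  → match P0@[15:19],P6@[18:19]
i=20 'b': node 5→3 (fail-walked)
i=21 'c': node 3→21 (fail-walked)  → match P4@[21:21]
i=22 'a': node 21→22  → match P5@[20:22]
i=23 'c': node 22→19 (fail-walked)  → match P4@[23:23]
i=24 'b': node 19→20  → match P3@[21:24]
i=25 'a': node 20→14 (fail-walked)
i=26 'a': node 14→15
i=27 'b': node 15→16  → match P6@[26:27]
i=28 'a': node 16→17  → match P2@[23:28]
i=29 'a': node 17→1 (fail-walked)
i=30 'b': node 1→2  → match P6@[29:30]
i=31 'b': node 2→3
i=32 'c': node 3→21 (fail-walked)  → match P4@[32:32]
i=33 'a': node 21→22  → match P5@[31:33]
i=34 'b': node 22→2 (fail-walked)  → match P6@[33:34]
i=35 'a': node 2→1 (fail-walked)
i=36 'b': node 1→2  → match P6@[35:36]
i=37 'b': node 2→3
i=38 'a': node 3→4

Result: [[0,4],[5,6],[6,4],[7,1],[10,4],[11,4],[13,6],[16,0],[16,6],[19,0],[19,6],[21,4],[22,5],[23,4],[24,3],[27,6],[28,2],[30,6],[32,4],[33,5],[34,6],[36,6]]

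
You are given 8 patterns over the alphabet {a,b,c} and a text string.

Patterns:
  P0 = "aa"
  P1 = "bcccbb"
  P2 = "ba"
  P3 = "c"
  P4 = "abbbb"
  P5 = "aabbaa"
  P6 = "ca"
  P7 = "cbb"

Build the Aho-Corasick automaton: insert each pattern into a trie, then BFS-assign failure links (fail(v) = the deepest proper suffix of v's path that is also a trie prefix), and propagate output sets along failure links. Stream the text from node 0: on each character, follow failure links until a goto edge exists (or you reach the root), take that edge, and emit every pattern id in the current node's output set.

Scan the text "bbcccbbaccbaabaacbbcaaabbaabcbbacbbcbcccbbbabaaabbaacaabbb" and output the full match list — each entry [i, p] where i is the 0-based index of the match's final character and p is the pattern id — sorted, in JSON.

Build:
Trie (insert patterns):
  0='ε' goto a→1 b→3 c→10
  1='a' goto a→2 b→11
  2='aa' goto b→15  [P0 ends]
  3='b' goto a→9 c→4
  4='bc' goto c→5
  5='bcc' goto c→6
  6='bccc' goto b→7
  7='bcccb' goto b→8
  8='bcccbb' goto ·  [P1 ends]
  9='ba' goto ·  [P2 ends]
  10='c' goto a→19 b→20  [P3 ends]
  11='ab' goto b→12
  12='abb' goto b→13
  13='abbb' goto b→14
  14='abbbb' goto ·  [P4 ends]
  15='aab' goto b→16
  16='aabb' goto a→17
  17='aabba' goto a→18
  18='aabbaa' goto ·  [P5 ends]
  19='ca' goto ·  [P6 ends]
  20='cb' goto b→21
  21='cbb' goto ·  [P7 ends]

BFS fail/out derivation:
  n1('a'): parent n0 fail=0; on 'a' 0 → fail=0;  out ∅∪∅=∅
  n3('b'): parent n0 fail=0; on 'b' 0 → fail=0;  out ∅∪∅=∅
  n10('c'): parent n0 fail=0; on 'c' 0 → fail=0;  out {3}∪∅={3}
  n2('aa'): parent n1 fail=0; on 'a' 0 → fail=1;  out {0}∪∅={0}
  n4('bc'): parent n3 fail=0; on 'c' 0 → fail=10;  out ∅∪{3}={3}
  n9('ba'): parent n3 fail=0; on 'a' 0 → fail=1;  out {2}∪∅={2}
  n11('ab'): parent n1 fail=0; on 'b' 0 → fail=3;  out ∅∪∅=∅
  n19('ca'): parent n10 fail=0; on 'a' 0 → fail=1;  out {6}∪∅={6}
  n20('cb'): parent n10 fail=0; on 'b' 0 → fail=3;  out ∅∪∅=∅
  n5('bcc'): parent n4 fail=10; on 'c' 10→0 → fail=10;  out ∅∪{3}={3}
  n12('abb'): parent n11 fail=3; on 'b' 3→0 → fail=3;  out ∅∪∅=∅
  n15('aab'): parent n2 fail=1; on 'b' 1 → fail=11;  out ∅∪∅=∅
  n21('cbb'): parent n20 fail=3; on 'b' 3→0 → fail=3;  out {7}∪∅={7}
  n6('bccc'): parent n5 fail=10; on 'c' 10→0 → fail=10;  out ∅∪{3}={3}
  n13('abbb'): parent n12 fail=3; on 'b' 3→0 → fail=3;  out ∅∪∅=∅
  n16('aabb'): parent n15 fail=11; on 'b' 11 → fail=12;  out ∅∪∅=∅
  n7('bcccb'): parent n6 fail=10; on 'b' 10 → fail=20;  out ∅∪∅=∅
  n14('abbbb'): parent n13 fail=3; on 'b' 3→0 → fail=3;  out {4}∪∅={4}
  n17('aabba'): parent n16 fail=12; on 'a' 12→3 → fail=9;  out ∅∪{2}={2}
  n8('bcccbb'): parent n7 fail=20; on 'b' 20 → fail=21;  out {1}∪{7}={1,7}
  n18('aabbaa'): parent n17 fail=9; on 'a' 9→1 → fail=2;  out {5}∪{0}={0,5}

Text stream:
i=0 'b': node 0→3
i=1 'b': node 3→3 (fail-walked)
i=2 'c': node 3→4  emit P3@[2:2]
i=3 'c': node 4→5  emit P3@[3:3]
i=4 'c': node 5→6  emit P3@[4:4]
i=5 'b': node 6→7
i=6 'b': node 7→8  emit P1@[1:6],P7@[4:6]
i=7 'a': node 8→9 (fail-walked)  emit P2@[6:7]
i=8 'c': node 9→10 (fail-walked)  emit P3@[8:8]
i=9 'c': node 10→10 (fail-walked)  emit P3@[9:9]
i=10 'b': node 10→20
i=11 'a': node 20→9 (fail-walked)  emit P2@[10:11]
i=12 'a': node 9→2 (fail-walked)  emit P0@[11:12]
i=13 'b': node 2→15
i=14 'a': node 15→9 (fail-walked)  emit P2@[13:14]
i=15 'a': node 9→2 (fail-walked)  emit P0@[14:15]
i=16 'c': node 2→10 (fail-walked)  emit P3@[16:16]
i=17 'b': node 10→20
i=18 'b': node 20→21  emit P7@[16:18]
i=19 'c': node 21→4 (fail-walked)  emit P3@[19:19]
i=20 'a': node 4→19 (fail-walked)  emit P6@[19:20]
i=21 'a': node 19→2 (fail-walked)  emit P0@[20:21]
i=22 'a': node 2→2 (fail-walked)  emit P0@[21:22]
i=23 'b': node 2→15
i=24 'b': node 15→16
i=25 'a': node 16→17  emit P2@[24:25]
i=26 'a': node 17→18  emit P0@[25:26],P5@[21:26]
i=27 'b': node 18→15 (fail-walked)
i=28 'c': node 15→4 (fail-walked)  emit P3@[28:28]
i=29 'b': node 4→20 (fail-walked)
i=30 'b': node 20→21  emit P7@[28:30]
i=31 'a': node 21→9 (fail-walked)  emit P2@[30:31]
i=32 'c': node 9→10 (fail-walked)  emit P3@[32:32]
i=33 'b': node 10→20
i=34 'b': node 20→21  emit P7@[32:34]
i=35 'c': node 21→4 (fail-walked)  emit P3@[35:35]
i=36 'b': node 4→20 (fail-walked)
i=37 'c': node 20→4 (fail-walked)  emit P3@[37:37]
i=38 'c': node 4→5  emit P3@[38:38]
i=39 'c': node 5→6  emit P3@[39:39]
i=40 'b': node 6→7
i=41 'b': node 7→8  emit P1@[36:41],P7@[39:41]
i=42 'b': node 8→3 (fail-walked)
i=43 'a': node 3→9  emit P2@[42:43]
i=44 'b': node 9→11 (fail-walked)
i=45 'a': node 11→9 (fail-walked)  emit P2@[44:45]
i=46 'a': node 9→2 (fail-walked)  emit P0@[45:46]
i=47 'a': node 2→2 (fail-walked)  emit P0@[46:47]
i=48 'b': node 2→15
i=49 'b': node 15→16
i=50 'a': node 16→17  emit P2@[49:50]
i=51 'a': node 17→18  emit P0@[50:51],P5@[46:51]
i=52 'c': node 18→10 (fail-walked)  emit P3@[52:52]
i=53 'a': node 10→19  emit P6@[52:53]
i=54 'a': node 19→2 (fail-walked)  emit P0@[53:54]
i=55 'b': node 2→15
i=56 'b': node 15→16
i=57 'b': node 16→13 (fail-walked)

Result: [[2,3],[3,3],[4,3],[6,1],[6,7],[7,2],[8,3],[9,3],[11,2],[12,0],[14,2],[15,0],[16,3],[18,7],[19,3],[20,6],[21,0],[22,0],[25,2],[26,0],[26,5],[28,3],[30,7],[31,2],[32,3],[34,7],[35,3],[37,3],[38,3],[39,3],[41,1],[41,7],[43,2],[45,2],[46,0],[47,0],[50,2],[51,0],[51,5],[52,3],[53,6],[54,0]]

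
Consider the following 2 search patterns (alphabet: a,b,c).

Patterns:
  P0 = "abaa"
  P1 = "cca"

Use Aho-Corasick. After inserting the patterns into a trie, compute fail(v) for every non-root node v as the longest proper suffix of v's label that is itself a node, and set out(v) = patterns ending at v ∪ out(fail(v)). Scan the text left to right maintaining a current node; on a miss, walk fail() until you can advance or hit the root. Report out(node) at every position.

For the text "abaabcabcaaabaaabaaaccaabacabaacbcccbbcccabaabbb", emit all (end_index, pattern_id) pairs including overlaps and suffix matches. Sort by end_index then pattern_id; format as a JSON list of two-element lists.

Construct AC machine:
Trie nodes:
  0='ε' goto a→1 c→5
  1='a' goto b→2
  2='ab' goto a→3
  3='aba' goto a→4
  4='abaa' goto ·  ←P0
  5='c' goto c→6
  6='cc' goto a→7
  7='cca' goto ·  ←P1

Failure links (BFS by depth):
  n1('a'): parent n0 fail=0; on 'a' 0 → fail=0;  out ∅∪∅=∅
  n5('c'): parent n0 fail=0; on 'c' 0 → fail=0;  out ∅∪∅=∅
  n2('ab'): parent n1 fail=0; on 'b' 0 → fail=0;  out ∅∪∅=∅
  n6('cc'): parent n5 fail=0; on 'c' 0 → fail=5;  out ∅∪∅=∅
  n3('aba'): parent n2 fail=0; on 'a' 0 → fail=1;  out ∅∪∅=∅
  n7('cca'): parent n6 fail=5; on 'a' 5→0 → fail=1;  out {1}∪∅={1}
  n4('abaa'): parent n3 fail=1; on 'a' 1→0 → fail=1;  out {0}∪∅={0}

Scan:
pos 0 'a': at 1
pos 1 'b': at 2
pos 2 'a': at 3
pos 3 'a': at 4  emit P0@[0:3]
pos 4 'b': at 2 (fail-walked)
pos 5 'c': at 5 (fail-walked)
pos 6 'a': at 1 (fail-walked)
pos 7 'b': at 2
pos 8 'c': at 5 (fail-walked)
pos 9 'a': at 1 (fail-walked)
pos 10 'a': at 1 (fail-walked)
pos 11 'a': at 1 (fail-walked)
pos 12 'b': at 2
pos 13 'a': at 3
pos 14 'a': at 4  emit P0@[11:14]
pos 15 'a': at 1 (fail-walked)
pos 16 'b': at 2
pos 17 'a': at 3
pos 18 'a': at 4  emit P0@[15:18]
pos 19 'a': at 1 (fail-walked)
pos 20 'c': at 5 (fail-walked)
pos 21 'c': at 6
pos 22 'a': at 7  emit P1@[20:22]
pos 23 'a': at 1 (fail-walked)
pos 24 'b': at 2
pos 25 'a': at 3
pos 26 'c': at 5 (fail-walked)
pos 27 'a': at 1 (fail-walked)
pos 28 'b': at 2
pos 29 'a': at 3
pos 30 'a': at 4  emit P0@[27:30]
pos 31 'c': at 5 (fail-walked)
pos 32 'b': at 0 (fail-walked)
pos 33 'c': at 5
pos 34 'c': at 6
pos 35 'c': at 6 (fail-walked)
pos 36 'b': at 0 (fail-walked)
pos 37 'b': at 0
pos 38 'c': at 5
pos 39 'c': at 6
pos 40 'c': at 6 (fail-walked)
pos 41 'a': at 7  emit P1@[39:41]
pos 42 'b': at 2 (fail-walked)
pos 43 'a': at 3
pos 44 'a': at 4  emit P0@[41:44]
pos 45 'b': at 2 (fail-walked)
pos 46 'b': at 0 (fail-walked)
pos 47 'b': at 0

Result: [[3,0],[14,0],[18,0],[22,1],[30,0],[41,1],[44,0]]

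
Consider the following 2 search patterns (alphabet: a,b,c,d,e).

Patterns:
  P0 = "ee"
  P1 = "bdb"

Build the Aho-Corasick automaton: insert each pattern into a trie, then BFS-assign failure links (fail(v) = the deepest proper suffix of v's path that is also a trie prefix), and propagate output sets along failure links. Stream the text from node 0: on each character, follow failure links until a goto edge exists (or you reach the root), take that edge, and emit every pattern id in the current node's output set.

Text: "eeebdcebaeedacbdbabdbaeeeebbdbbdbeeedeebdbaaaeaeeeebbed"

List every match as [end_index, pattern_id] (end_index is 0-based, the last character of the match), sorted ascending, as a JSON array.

Build:
Trie (insert patterns):
  n0 'ε': b→3 e→1
  n1 'e': e→2
  n2 'ee': ·  ←P0
  n3 'b': d→4
  n4 'bd': b→5
  n5 'bdb': ·  ←P1

BFS fail/out derivation:
  fail(1) 'e': from fail(0)=0 chase 'e': 0 ⇒ 0;  out=∅∪out(0)=∅
  fail(3) 'b': from fail(0)=0 chase 'b': 0 ⇒ 0;  out=∅∪out(0)=∅
  fail(2) 'ee': from fail(1)=0 chase 'e': 0 ⇒ 1;  out={0}∪out(1)={0}
  fail(4) 'bd': from fail(3)=0 chase 'd': 0 ⇒ 0;  out=∅∪out(0)=∅
  fail(5) 'bdb': from fail(4)=0 chase 'b': 0 ⇒ 3;  out={1}∪out(3)={1}

Scan:
i=0 'e': node 0→1
i=1 'e': node 1→2  → match P0@[0:1]
i=2 'e': node 2→2 ·f  → match P0@[1:2]
i=3 'b': node 2→3 ·f
i=4 'd': node 3→4
i=5 'c': node 4→0 ·f
i=6 'e': node 0→1
i=7 'b': node 1→3 ·f
i=8 'a': node 3→0 ·f
i=9 'e': node 0→1
i=10 'e': node 1→2  → match P0@[9:10]
i=11 'd': node 2→0 ·f
i=12 'a': node 0→0
i=13 'c': node 0→0
i=14 'b': node 0→3
i=15 'd': node 3→4
i=16 'b': node 4→5  → match P1@[14:16]
i=17 'a': node 5→0 ·f
i=18 'b': node 0→3
i=19 'd': node 3→4
i=20 'b': node 4→5  → match P1@[18:20]
i=21 'a': node 5→0 ·f
i=22 'e': node 0→1
i=23 'e': node 1→2  → match P0@[22:23]
i=24 'e': node 2→2 ·f  → match P0@[23:24]
i=25 'e': node 2→2 ·f  → match P0@[24:25]
i=26 'b': node 2→3 ·f
i=27 'b': node 3→3 ·f
i=28 'd': node 3→4
i=29 'b': node 4→5  → match P1@[27:29]
i=30 'b': node 5→3 ·f
i=31 'd': node 3→4
i=32 'b': node 4→5  → match P1@[30:32]
i=33 'e': node 5→1 ·f
i=34 'e': node 1→2  → match P0@[33:34]
i=35 'e': node 2→2 ·f  → match P0@[34:35]
i=36 'd': node 2→0 ·f
i=37 'e': node 0→1
i=38 'e': node 1→2  → match P0@[37:38]
i=39 'b': node 2→3 ·f
i=40 'd': node 3→4
i=41 'b': node 4→5  → match P1@[39:41]
i=42 'a': node 5→0 ·f
i=43 'a': node 0→0
i=44 'a': node 0→0
i=45 'e': node 0→1
i=46 'a': node 1→0 ·f
i=47 'e': node 0→1
i=48 'e': node 1→2  → match P0@[47:48]
i=49 'e': node 2→2 ·f  → match P0@[48:49]
i=50 'e': node 2→2 ·f  → match P0@[49:50]
i=51 'b': node 2→3 ·f
i=52 'b': node 3→3 ·f
i=53 'e': node 3→1 ·f
i=54 'd': node 1→0 ·f

Result: [[1,0],[2,0],[10,0],[16,1],[20,1],[23,0],[24,0],[25,0],[29,1],[32,1],[34,0],[35,0],[38,0],[41,1],[48,0],[49,0],[50,0]]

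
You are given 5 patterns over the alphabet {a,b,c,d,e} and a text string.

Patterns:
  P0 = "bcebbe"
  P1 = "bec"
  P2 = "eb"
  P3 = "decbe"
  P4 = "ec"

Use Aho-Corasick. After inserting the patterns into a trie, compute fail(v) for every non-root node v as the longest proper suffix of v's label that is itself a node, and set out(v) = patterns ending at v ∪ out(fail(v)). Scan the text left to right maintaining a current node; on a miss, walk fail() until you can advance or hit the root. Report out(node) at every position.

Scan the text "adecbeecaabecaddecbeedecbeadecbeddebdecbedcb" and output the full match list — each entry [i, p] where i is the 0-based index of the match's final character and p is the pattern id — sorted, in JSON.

Build:
Trie nodes:
  0='ε' goto b→1 d→11 e→9
  1='b' goto c→2 e→7
  2='bc' goto e→3
  3='bce' goto b→4
  4='bceb' goto b→5
  5='bcebb' goto e→6
  6='bcebbe' goto ·  [P0 ends]
  7='be' goto c→8
  8='bec' goto ·  [P1 ends]
  9='e' goto b→10 c→16
  10='eb' goto ·  [P2 ends]
  11='d' goto e→12
  12='de' goto c→13
  13='dec' goto b→14
  14='decb' goto e→15
  15='decbe' goto ·  [P3 ends]
  16='ec' goto ·  [P4 ends]

Failure links (BFS by depth):
  fail(1) 'b': from fail(0)=0 chase 'b': 0 ⇒ 0;  out=∅∪out(0)=∅
  fail(9) 'e': from fail(0)=0 chase 'e': 0 ⇒ 0;  out=∅∪out(0)=∅
  fail(11) 'd': from fail(0)=0 chase 'd': 0 ⇒ 0;  out=∅∪out(0)=∅
  fail(2) 'bc': from fail(1)=0 chase 'c': 0 ⇒ 0;  out=∅∪out(0)=∅
  fail(7) 'be': from fail(1)=0 chase 'e': 0 ⇒ 9;  out=∅∪out(9)=∅
  fail(10) 'eb': from fail(9)=0 chase 'b': 0 ⇒ 1;  out={2}∪out(1)={2}
  fail(12) 'de': from fail(11)=0 chase 'e': 0 ⇒ 9;  out=∅∪out(9)=∅
  fail(16) 'ec': from fail(9)=0 chase 'c': 0 ⇒ 0;  out={4}∪out(0)={4}
  fail(3) 'bce': from fail(2)=0 chase 'e': 0 ⇒ 9;  out=∅∪out(9)=∅
  fail(8) 'bec': from fail(7)=9 chase 'c': 9 ⇒ 16;  out={1}∪out(16)={1,4}
  fail(13) 'dec': from fail(12)=9 chase 'c': 9 ⇒ 16;  out=∅∪out(16)={4}
  fail(4) 'bceb': from fail(3)=9 chase 'b': 9 ⇒ 10;  out=∅∪out(10)={2}
  fail(14) 'decb': from fail(13)=16 chase 'b': 16→0 ⇒ 1;  out=∅∪out(1)=∅
  fail(5) 'bcebb': from fail(4)=10 chase 'b': 10→1→0 ⇒ 1;  out=∅∪out(1)=∅
  fail(15) 'decbe': from fail(14)=1 chase 'e': 1 ⇒ 7;  out={3}∪out(7)={3}
  fail(6) 'bcebbe': from fail(5)=1 chase 'e': 1 ⇒ 7;  out={0}∪out(7)={0}

Text stream:
[0] read 'a'  n0⇒n0
[1] read 'd'  n0⇒n11
[2] read 'e'  n11⇒n12
[3] read 'c'  n12⇒n13  ** P4@[2:3]
[4] read 'b'  n13⇒n14
[5] read 'e'  n14⇒n15  ** P3@[1:5]
[6] read 'e'  n15⇒n9 ·f
[7] read 'c'  n9⇒n16  ** P4@[6:7]
[8] read 'a'  n16⇒n0 ·f
[9] read 'a'  n0⇒n0
[10] read 'b'  n0⇒n1
[11] read 'e'  n1⇒n7
[12] read 'c'  n7⇒n8  ** P1@[10:12],P4@[11:12]
[13] read 'a'  n8⇒n0 ·f
[14] read 'd'  n0⇒n11
[15] read 'd'  n11⇒n11 ·f
[16] read 'e'  n11⇒n12
[17] read 'c'  n12⇒n13  ** P4@[16:17]
[18] read 'b'  n13⇒n14
[19] read 'e'  n14⇒n15  ** P3@[15:19]
[20] read 'e'  n15⇒n9 ·f
[21] read 'd'  n9⇒n11 ·f
[22] read 'e'  n11⇒n12
[23] read 'c'  n12⇒n13  ** P4@[22:23]
[24] read 'b'  n13⇒n14
[25] read 'e'  n14⇒n15  ** P3@[21:25]
[26] read 'a'  n15⇒n0 ·f
[27] read 'd'  n0⇒n11
[28] read 'e'  n11⇒n12
[29] read 'c'  n12⇒n13  ** P4@[28:29]
[30] read 'b'  n13⇒n14
[31] read 'e'  n14⇒n15  ** P3@[27:31]
[32] read 'd'  n15⇒n11 ·f
[33] read 'd'  n11⇒n11 ·f
[34] read 'e'  n11⇒n12
[35] read 'b'  n12⇒n10 ·f  ** P2@[34:35]
[36] read 'd'  n10⇒n11 ·f
[37] read 'e'  n11⇒n12
[38] read 'c'  n12⇒n13  ** P4@[37:38]
[39] read 'b'  n13⇒n14
[40] read 'e'  n14⇒n15  ** P3@[36:40]
[41] read 'd'  n15⇒n11 ·f
[42] read 'c'  n11⇒n0 ·f
[43] read 'b'  n0⇒n1

Matches: [[3,4],[5,3],[7,4],[12,1],[12,4],[17,4],[19,3],[23,4],[25,3],[29,4],[31,3],[35,2],[38,4],[40,3]]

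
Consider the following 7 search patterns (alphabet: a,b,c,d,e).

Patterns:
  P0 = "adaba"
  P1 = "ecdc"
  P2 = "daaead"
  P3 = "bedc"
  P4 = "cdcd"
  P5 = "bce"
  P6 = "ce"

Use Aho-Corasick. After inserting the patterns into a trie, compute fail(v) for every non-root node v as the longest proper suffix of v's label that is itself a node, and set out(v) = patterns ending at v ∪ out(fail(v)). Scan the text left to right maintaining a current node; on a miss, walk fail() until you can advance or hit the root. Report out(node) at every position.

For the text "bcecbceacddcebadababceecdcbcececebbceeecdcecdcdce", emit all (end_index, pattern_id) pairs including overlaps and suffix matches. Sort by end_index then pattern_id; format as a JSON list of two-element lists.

Construct AC machine:
Trie nodes:
  n0 'ε': a→1 b→16 c→20 d→10 e→6
  n1 'a': d→2
  n2 'ad': a→3
  n3 'ada': b→4
  n4 'adab': a→5
  n5 'adaba': ·  [P0 ends]
  n6 'e': c→7
  n7 'ec': d→8
  n8 'ecd': c→9
  n9 'ecdc': ·  [P1 ends]
  n10 'd': a→11
  n11 'da': a→12
  n12 'daa': e→13
  n13 'daae': a→14
  n14 'daaea': d→15
  n15 'daaead': ·  [P2 ends]
  n16 'b': c→24 e→17
  n17 'be': d→18
  n18 'bed': c→19
  n19 'bedc': ·  [P3 ends]
  n20 'c': d→21 e→26
  n21 'cd': c→22
  n22 'cdc': d→23
  n23 'cdcd': ·  [P4 ends]
  n24 'bc': e→25
  n25 'bce': ·  [P5 ends]
  n26 'ce': ·  [P6 ends]

BFS fail/out derivation:
  n1('a'): parent n0 fail=0; on 'a' 0 → fail=0;  out ∅∪∅=∅
  n6('e'): parent n0 fail=0; on 'e' 0 → fail=0;  out ∅∪∅=∅
  n10('d'): parent n0 fail=0; on 'd' 0 → fail=0;  out ∅∪∅=∅
  n16('b'): parent n0 fail=0; on 'b' 0 → fail=0;  out ∅∪∅=∅
  n20('c'): parent n0 fail=0; on 'c' 0 → fail=0;  out ∅∪∅=∅
  n2('ad'): parent n1 fail=0; on 'd' 0 → fail=10;  out ∅∪∅=∅
  n7('ec'): parent n6 fail=0; on 'c' 0 → fail=20;  out ∅∪∅=∅
  n11('da'): parent n10 fail=0; on 'a' 0 → fail=1;  out ∅∪∅=∅
  n17('be'): parent n16 fail=0; on 'e' 0 → fail=6;  out ∅∪∅=∅
  n21('cd'): parent n20 fail=0; on 'd' 0 → fail=10;  out ∅∪∅=∅
  n24('bc'): parent n16 fail=0; on 'c' 0 → fail=20;  out ∅∪∅=∅
  n26('ce'): parent n20 fail=0; on 'e' 0 → fail=6;  out {6}∪∅={6}
  n3('ada'): parent n2 fail=10; on 'a' 10 → fail=11;  out ∅∪∅=∅
  n8('ecd'): parent n7 fail=20; on 'd' 20 → fail=21;  out ∅∪∅=∅
  n12('daa'): parent n11 fail=1; on 'a' 1→0 → fail=1;  out ∅∪∅=∅
  n18('bed'): parent n17 fail=6; on 'd' 6→0 → fail=10;  out ∅∪∅=∅
  n22('cdc'): parent n21 fail=10; on 'c' 10→0 → fail=20;  out ∅∪∅=∅
  n25('bce'): parent n24 fail=20; on 'e' 20 → fail=26;  out {5}∪{6}={5,6}
  n4('adab'): parent n3 fail=11; on 'b' 11→1→0 → fail=16;  out ∅∪∅=∅
  n9('ecdc'): parent n8 fail=21; on 'c' 21 → fail=22;  out {1}∪∅={1}
  n13('daae'): parent n12 fail=1; on 'e' 1→0 → fail=6;  out ∅∪∅=∅
  n19('bedc'): parent n18 fail=10; on 'c' 10→0 → fail=20;  out {3}∪∅={3}
  n23('cdcd'): parent n22 fail=20; on 'd' 20 → fail=21;  out {4}∪∅={4}
  n5('adaba'): parent n4 fail=16; on 'a' 16→0 → fail=1;  out {0}∪∅={0}
  n14('daaea'): parent n13 fail=6; on 'a' 6→0 → fail=1;  out ∅∪∅=∅
  n15('daaead'): parent n14 fail=1; on 'd' 1 → fail=2;  out {2}∪∅={2}

Text stream:
pos 0 'b': at 16
pos 1 'c': at 24
pos 2 'e': at 25  emit P5@[0:2],P6@[1:2]
pos 3 'c': at 7 (via fail)
pos 4 'b': at 16 (via fail)
pos 5 'c': at 24
pos 6 'e': at 25  emit P5@[4:6],P6@[5:6]
pos 7 'a': at 1 (via fail)
pos 8 'c': at 20 (via fail)
pos 9 'd': at 21
pos 10 'd': at 10 (via fail)
pos 11 'c': at 20 (via fail)
pos 12 'e': at 26  emit P6@[11:12]
pos 13 'b': at 16 (via fail)
pos 14 'a': at 1 (via fail)
pos 15 'd': at 2
pos 16 'a': at 3
pos 17 'b': at 4
pos 18 'a': at 5  emit P0@[14:18]
pos 19 'b': at 16 (via fail)
pos 20 'c': at 24
pos 21 'e': at 25  emit P5@[19:21],P6@[20:21]
pos 22 'e': at 6 (via fail)
pos 23 'c': at 7
pos 24 'd': at 8
pos 25 'c': at 9  emit P1@[22:25]
pos 26 'b': at 16 (via fail)
pos 27 'c': at 24
pos 28 'e': at 25  emit P5@[26:28],P6@[27:28]
pos 29 'c': at 7 (via fail)
pos 30 'e': at 26 (via fail)  emit P6@[29:30]
pos 31 'c': at 7 (via fail)
pos 32 'e': at 26 (via fail)  emit P6@[31:32]
pos 33 'b': at 16 (via fail)
pos 34 'b': at 16 (via fail)
pos 35 'c': at 24
pos 36 'e': at 25  emit P5@[34:36],P6@[35:36]
pos 37 'e': at 6 (via fail)
pos 38 'e': at 6 (via fail)
pos 39 'c': at 7
pos 40 'd': at 8
pos 41 'c': at 9  emit P1@[38:41]
pos 42 'e': at 26 (via fail)  emit P6@[41:42]
pos 43 'c': at 7 (via fail)
pos 44 'd': at 8
pos 45 'c': at 9  emit P1@[42:45]
pos 46 'd': at 23 (via fail)  emit P4@[43:46]
pos 47 'c': at 22 (via fail)
pos 48 'e': at 26 (via fail)  emit P6@[47:48]

Result: [[2,5],[2,6],[6,5],[6,6],[12,6],[18,0],[21,5],[21,6],[25,1],[28,5],[28,6],[30,6],[32,6],[36,5],[36,6],[41,1],[42,6],[45,1],[46,4],[48,6]]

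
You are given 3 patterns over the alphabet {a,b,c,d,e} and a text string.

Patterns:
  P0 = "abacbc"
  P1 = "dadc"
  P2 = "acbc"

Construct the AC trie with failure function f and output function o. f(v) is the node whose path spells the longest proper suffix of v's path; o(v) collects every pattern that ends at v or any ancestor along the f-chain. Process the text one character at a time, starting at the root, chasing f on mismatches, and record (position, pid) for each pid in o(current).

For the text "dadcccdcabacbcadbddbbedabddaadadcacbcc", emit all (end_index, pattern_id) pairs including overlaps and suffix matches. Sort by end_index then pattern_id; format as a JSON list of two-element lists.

Construct AC machine:
Trie nodes:
  n0 'ε': a→1 d→7
  n1 'a': b→2 c→11
  n2 'ab': a→3
  n3 'aba': c→4
  n4 'abac': b→5
  n5 'abacb': c→6
  n6 'abacbc': ·  ←P0
  n7 'd': a→8
  n8 'da': d→9
  n9 'dad': c→10
  n10 'dadc': ·  ←P1
  n11 'ac': b→12
  n12 'acb': c→13
  n13 'acbc': ·  ←P2

Failure links (BFS by depth):
  n1('a'): parent n0 fail=0; on 'a' 0 → fail=0;  out ∅∪∅=∅
  n7('d'): parent n0 fail=0; on 'd' 0 → fail=0;  out ∅∪∅=∅
  n2('ab'): parent n1 fail=0; on 'b' 0 → fail=0;  out ∅∪∅=∅
  n8('da'): parent n7 fail=0; on 'a' 0 → fail=1;  out ∅∪∅=∅
  n11('ac'): parent n1 fail=0; on 'c' 0 → fail=0;  out ∅∪∅=∅
  n3('aba'): parent n2 fail=0; on 'a' 0 → fail=1;  out ∅∪∅=∅
  n9('dad'): parent n8 fail=1; on 'd' 1→0 → fail=7;  out ∅∪∅=∅
  n12('acb'): parent n11 fail=0; on 'b' 0 → fail=0;  out ∅∪∅=∅
  n4('abac'): parent n3 fail=1; on 'c' 1 → fail=11;  out ∅∪∅=∅
  n10('dadc'): parent n9 fail=7; on 'c' 7→0 → fail=0;  out {1}∪∅={1}
  n13('acbc'): parent n12 fail=0; on 'c' 0 → fail=0;  out {2}∪∅={2}
  n5('abacb'): parent n4 fail=11; on 'b' 11 → fail=12;  out ∅∪∅=∅
  n6('abacbc'): parent n5 fail=12; on 'c' 12 → fail=13;  out {0}∪{2}={0,2}

Scan:
pos 0 'd': at 7
pos 1 'a': at 8
pos 2 'd': at 9
pos 3 'c': at 10  → match P1@[0:3]
pos 4 'c': at 0 ·f
pos 5 'c': at 0
pos 6 'd': at 7
pos 7 'c': at 0 ·f
pos 8 'a': at 1
pos 9 'b': at 2
pos 10 'a': at 3
pos 11 'c': at 4
pos 12 'b': at 5
pos 13 'c': at 6  → match P0@[8:13],P2@[10:13]
pos 14 'a': at 1 ·f
pos 15 'd': at 7 ·f
pos 16 'b': at 0 ·f
pos 17 'd': at 7
pos 18 'd': at 7 ·f
pos 19 'b': at 0 ·f
pos 20 'b': at 0
pos 21 'e': at 0
pos 22 'd': at 7
pos 23 'a': at 8
pos 24 'b': at 2 ·f
pos 25 'd': at 7 ·f
pos 26 'd': at 7 ·f
pos 27 'a': at 8
pos 28 'a': at 1 ·f
pos 29 'd': at 7 ·f
pos 30 'a': at 8
pos 31 'd': at 9
pos 32 'c': at 10  → match P1@[29:32]
pos 33 'a': at 1 ·f
pos 34 'c': at 11
pos 35 'b': at 12
pos 36 'c': at 13  → match P2@[33:36]
pos 37 'c': at 0 ·f

Result: [[3,1],[13,0],[13,2],[32,1],[36,2]]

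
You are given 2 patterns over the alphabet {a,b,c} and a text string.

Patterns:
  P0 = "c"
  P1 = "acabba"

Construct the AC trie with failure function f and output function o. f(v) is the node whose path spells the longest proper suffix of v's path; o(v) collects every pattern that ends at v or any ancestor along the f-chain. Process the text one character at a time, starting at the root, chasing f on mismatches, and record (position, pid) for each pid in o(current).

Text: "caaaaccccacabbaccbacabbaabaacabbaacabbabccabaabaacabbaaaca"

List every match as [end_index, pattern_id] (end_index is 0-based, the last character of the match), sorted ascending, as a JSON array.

Construct AC machine:
Trie nodes:
  0='ε' goto a→2 c→1
  1='c' goto ·  [P0 ends]
  2='a' goto c→3
  3='ac' goto a→4
  4='aca' goto b→5
  5='acab' goto b→6
  6='acabb' goto a→7
  7='acabba' goto ·  [P1 ends]

BFS fail/out derivation:
  n1('c'): parent n0 fail=0; on 'c' 0 → fail=0;  out {0}∪∅={0}
  n2('a'): parent n0 fail=0; on 'a' 0 → fail=0;  out ∅∪∅=∅
  n3('ac'): parent n2 fail=0; on 'c' 0 → fail=1;  out ∅∪{0}={0}
  n4('aca'): parent n3 fail=1; on 'a' 1→0 → fail=2;  out ∅∪∅=∅
  n5('acab'): parent n4 fail=2; on 'b' 2→0 → fail=0;  out ∅∪∅=∅
  n6('acabb'): parent n5 fail=0; on 'b' 0 → fail=0;  out ∅∪∅=∅
  n7('acabba'): parent n6 fail=0; on 'a' 0 → fail=2;  out {1}∪∅={1}

Run:
i=0 'c': node 0→1  → match P0@[0:0]
i=1 'a': node 1→2 (fail-walked)
i=2 'a': node 2→2 (fail-walked)
i=3 'a': node 2→2 (fail-walked)
i=4 'a': node 2→2 (fail-walked)
i=5 'c': node 2→3  → match P0@[5:5]
i=6 'c': node 3→1 (fail-walked)  → match P0@[6:6]
i=7 'c': node 1→1 (fail-walked)  → match P0@[7:7]
i=8 'c': node 1→1 (fail-walked)  → match P0@[8:8]
i=9 'a': node 1→2 (fail-walked)
i=10 'c': node 2→3  → match P0@[10:10]
i=11 'a': node 3→4
i=12 'b': node 4→5
i=13 'b': node 5→6
i=14 'a': node 6→7  → match P1@[9:14]
i=15 'c': node 7→3 (fail-walked)  → match P0@[15:15]
i=16 'c': node 3→1 (fail-walked)  → match P0@[16:16]
i=17 'b': node 1→0 (fail-walked)
i=18 'a': node 0→2
i=19 'c': node 2→3  → match P0@[19:19]
i=20 'a': node 3→4
i=21 'b': node 4→5
i=22 'b': node 5→6
i=23 'a': node 6→7  → match P1@[18:23]
i=24 'a': node 7→2 (fail-walked)
i=25 'b': node 2→0 (fail-walked)
i=26 'a': node 0→2
i=27 'a': node 2→2 (fail-walked)
i=28 'c': node 2→3  → match P0@[28:28]
i=29 'a': node 3→4
i=30 'b': node 4→5
i=31 'b': node 5→6
i=32 'a': node 6→7  → match P1@[27:32]
i=33 'a': node 7→2 (fail-walked)
i=34 'c': node 2→3  → match P0@[34:34]
i=35 'a': node 3→4
i=36 'b': node 4→5
i=37 'b': node 5→6
i=38 'a': node 6→7  → match P1@[33:38]
i=39 'b': node 7→0 (fail-walked)
i=40 'c': node 0→1  → match P0@[40:40]
i=41 'c': node 1→1 (fail-walked)  → match P0@[41:41]
i=42 'a': node 1→2 (fail-walked)
i=43 'b': node 2→0 (fail-walked)
i=44 'a': node 0→2
i=45 'a': node 2→2 (fail-walked)
i=46 'b': node 2→0 (fail-walked)
i=47 'a': node 0→2
i=48 'a': node 2→2 (fail-walked)
i=49 'c': node 2→3  → match P0@[49:49]
i=50 'a': node 3→4
i=51 'b': node 4→5
i=52 'b': node 5→6
i=53 'a': node 6→7  → match P1@[48:53]
i=54 'a': node 7→2 (fail-walked)
i=55 'a': node 2→2 (fail-walked)
i=56 'c': node 2→3  → match P0@[56:56]
i=57 'a': node 3→4

Matches: [[0,0],[5,0],[6,0],[7,0],[8,0],[10,0],[14,1],[15,0],[16,0],[19,0],[23,1],[28,0],[32,1],[34,0],[38,1],[40,0],[41,0],[49,0],[53,1],[56,0]]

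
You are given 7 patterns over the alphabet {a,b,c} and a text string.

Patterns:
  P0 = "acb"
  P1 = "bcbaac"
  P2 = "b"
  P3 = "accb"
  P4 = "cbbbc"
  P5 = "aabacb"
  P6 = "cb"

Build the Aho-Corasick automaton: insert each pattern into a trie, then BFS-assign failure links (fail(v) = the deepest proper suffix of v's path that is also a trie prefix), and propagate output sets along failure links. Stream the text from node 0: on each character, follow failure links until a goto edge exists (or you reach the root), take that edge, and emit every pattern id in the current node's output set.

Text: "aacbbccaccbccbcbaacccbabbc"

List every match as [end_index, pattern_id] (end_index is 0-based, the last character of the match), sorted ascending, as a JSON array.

Construct AC machine:
Trie (insert patterns):
  n0 'ε': a→1 b→4 c→12
  n1 'a': a→17 c→2
  n2 'ac': b→3 c→10
  n3 'acb': ·  [P0 ends]
  n4 'b': c→5  [P2 ends]
  n5 'bc': b→6
  n6 'bcb': a→7
  n7 'bcba': a→8
  n8 'bcbaa': c→9
  n9 'bcbaac': ·  [P1 ends]
  n10 'acc': b→11
  n11 'accb': ·  [P3 ends]
  n12 'c': b→13
  n13 'cb': b→14  [P6 ends]
  n14 'cbb': b→15
  n15 'cbbb': c→16
  n16 'cbbbc': ·  [P4 ends]
  n17 'aa': b→18
  n18 'aab': a→19
  n19 'aaba': c→20
  n20 'aabac': b→21
  n21 'aabacb': ·  [P5 ends]

Failure links (BFS by depth):
  n1('a'): parent n0 fail=0; on 'a' 0 → fail=0;  out ∅∪∅=∅
  n4('b'): parent n0 fail=0; on 'b' 0 → fail=0;  out {2}∪∅={2}
  n12('c'): parent n0 fail=0; on 'c' 0 → fail=0;  out ∅∪∅=∅
  n2('ac'): parent n1 fail=0; on 'c' 0 → fail=12;  out ∅∪∅=∅
  n5('bc'): parent n4 fail=0; on 'c' 0 → fail=12;  out ∅∪∅=∅
  n13('cb'): parent n12 fail=0; on 'b' 0 → fail=4;  out {6}∪{2}={2,6}
  n17('aa'): parent n1 fail=0; on 'a' 0 → fail=1;  out ∅∪∅=∅
  n3('acb'): parent n2 fail=12; on 'b' 12 → fail=13;  out {0}∪{2,6}={0,2,6}
  n6('bcb'): parent n5 fail=12; on 'b' 12 → fail=13;  out ∅∪{2,6}={2,6}
  n10('acc'): parent n2 fail=12; on 'c' 12→0 → fail=12;  out ∅∪∅=∅
  n14('cbb'): parent n13 fail=4; on 'b' 4→0 → fail=4;  out ∅∪{2}={2}
  n18('aab'): parent n17 fail=1; on 'b' 1→0 → fail=4;  out ∅∪{2}={2}
  n7('bcba'): parent n6 fail=13; on 'a' 13→4→0 → fail=1;  out ∅∪∅=∅
  n11('accb'): parent n10 fail=12; on 'b' 12 → fail=13;  out {3}∪{2,6}={2,3,6}
  n15('cbbb'): parent n14 fail=4; on 'b' 4→0 → fail=4;  out ∅∪{2}={2}
  n19('aaba'): parent n18 fail=4; on 'a' 4→0 → fail=1;  out ∅∪∅=∅
  n8('bcbaa'): parent n7 fail=1; on 'a' 1 → fail=17;  out ∅∪∅=∅
  n16('cbbbc'): parent n15 fail=4; on 'c' 4 → fail=5;  out {4}∪∅={4}
  n20('aabac'): parent n19 fail=1; on 'c' 1 → fail=2;  out ∅∪∅=∅
  n9('bcbaac'): parent n8 fail=17; on 'c' 17→1 → fail=2;  out {1}∪∅={1}
  n21('aabacb'): parent n20 fail=2; on 'b' 2 → fail=3;  out {5}∪{0,2,6}={0,2,5,6}

Scan:
pos 0 'a': at 1
pos 1 'a': at 17
pos 2 'c': at 2 ·f
pos 3 'b': at 3  → match P0@[1:3],P2@[3:3],P6@[2:3]
pos 4 'b': at 14 ·f  → match P2@[4:4]
pos 5 'c': at 5 ·f
pos 6 'c': at 12 ·f
pos 7 'a': at 1 ·f
pos 8 'c': at 2
pos 9 'c': at 10
pos 10 'b': at 11  → match P2@[10:10],P3@[7:10],P6@[9:10]
pos 11 'c': at 5 ·f
pos 12 'c': at 12 ·f
pos 13 'b': at 13  → match P2@[13:13],P6@[12:13]
pos 14 'c': at 5 ·f
pos 15 'b': at 6  → match P2@[15:15],P6@[14:15]
pos 16 'a': at 7
pos 17 'a': at 8
pos 18 'c': at 9  → match P1@[13:18]
pos 19 'c': at 10 ·f
pos 20 'c': at 12 ·f
pos 21 'b': at 13  → match P2@[21:21],P6@[20:21]
pos 22 'a': at 1 ·f
pos 23 'b': at 4 ·f  → match P2@[23:23]
pos 24 'b': at 4 ·f  → match P2@[24:24]
pos 25 'c': at 5

Matches: [[3,0],[3,2],[3,6],[4,2],[10,2],[10,3],[10,6],[13,2],[13,6],[15,2],[15,6],[18,1],[21,2],[21,6],[23,2],[24,2]]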